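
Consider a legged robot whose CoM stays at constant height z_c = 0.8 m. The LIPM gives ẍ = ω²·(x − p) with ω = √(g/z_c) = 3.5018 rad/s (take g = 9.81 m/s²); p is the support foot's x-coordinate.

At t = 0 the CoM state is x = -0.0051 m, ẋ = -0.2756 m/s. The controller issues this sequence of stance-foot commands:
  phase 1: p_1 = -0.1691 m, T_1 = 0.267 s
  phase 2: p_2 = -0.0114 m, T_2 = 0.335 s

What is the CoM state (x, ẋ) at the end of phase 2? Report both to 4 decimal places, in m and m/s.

phase 1: p=-0.1691, T=0.267, ωT=0.934981, cosh=1.469879, sinh=1.077285; start (x,ẋ)=(-0.005100, -0.275600) → end (x,ẋ)=(-0.012825, 0.213581)
phase 2: p=-0.0114, T=0.335, ωT=1.173103, cosh=1.770706, sinh=1.461300; start (x,ẋ)=(-0.012825, 0.213581) → end (x,ẋ)=(0.075204, 0.370898)

x = 0.0752, ẋ = 0.3709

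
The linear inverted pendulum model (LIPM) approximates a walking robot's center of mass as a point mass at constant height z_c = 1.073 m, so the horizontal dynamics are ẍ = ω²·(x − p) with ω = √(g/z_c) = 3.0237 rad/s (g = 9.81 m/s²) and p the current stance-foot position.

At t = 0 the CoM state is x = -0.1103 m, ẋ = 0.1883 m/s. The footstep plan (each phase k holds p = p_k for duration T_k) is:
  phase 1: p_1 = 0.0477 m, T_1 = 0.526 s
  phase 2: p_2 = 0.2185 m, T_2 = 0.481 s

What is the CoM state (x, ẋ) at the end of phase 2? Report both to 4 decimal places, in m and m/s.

x = -1.1778, ẋ = -4.0697

phase 1: p=0.0477, T=0.526, ωT=1.590466, cosh=2.554933, sinh=2.351103; start (x,ẋ)=(-0.110300, 0.188300) → end (x,ẋ)=(-0.209565, -0.642133)
phase 2: p=0.2185, T=0.481, ωT=1.454400, cosh=2.257726, sinh=2.024186; start (x,ẋ)=(-0.209565, -0.642133) → end (x,ẋ)=(-1.177823, -4.069746)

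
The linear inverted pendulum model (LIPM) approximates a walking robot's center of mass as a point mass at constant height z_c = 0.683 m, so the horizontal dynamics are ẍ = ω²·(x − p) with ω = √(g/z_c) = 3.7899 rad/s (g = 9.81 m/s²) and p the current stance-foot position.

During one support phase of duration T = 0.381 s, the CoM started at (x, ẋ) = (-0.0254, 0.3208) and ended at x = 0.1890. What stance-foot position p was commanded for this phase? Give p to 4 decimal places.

p = -0.0618

ωT = 3.7899·0.381 = 1.443952; cosh(ωT) = 2.236701, sinh(ωT) = 2.000708
x(T) = p + (x₀−p)·cosh(ωT) + (ẋ₀/ω)·sinh(ωT) ⇒ p·(1 − cosh) = x(T) − x₀·cosh − (ẋ₀/ω)·sinh
numerator   = 0.1890 − (-0.0254)·2.236701 − (0.3208/3.7899)·2.000708 = 0.076460
denominator = 1 − 2.236701 = -1.236701
p = 0.076460 / -1.236701 = -0.0618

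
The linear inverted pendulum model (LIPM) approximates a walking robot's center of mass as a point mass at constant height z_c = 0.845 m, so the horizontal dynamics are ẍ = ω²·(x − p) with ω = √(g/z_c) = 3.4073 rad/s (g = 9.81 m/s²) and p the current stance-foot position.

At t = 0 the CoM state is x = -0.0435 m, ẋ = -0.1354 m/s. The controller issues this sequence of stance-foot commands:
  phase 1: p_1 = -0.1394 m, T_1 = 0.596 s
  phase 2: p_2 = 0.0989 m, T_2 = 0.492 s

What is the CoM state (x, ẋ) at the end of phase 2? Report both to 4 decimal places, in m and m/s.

x = 0.5852, ẋ = 1.7975

phase 1: p=-0.1394, T=0.596, ωT=2.030751, cosh=3.875521, sinh=3.744284; start (x,ẋ)=(-0.043500, -0.135400) → end (x,ẋ)=(0.083471, 0.698737)
phase 2: p=0.0989, T=0.492, ωT=1.676392, cosh=2.766639, sinh=2.579591; start (x,ẋ)=(0.083471, 0.698737) → end (x,ẋ)=(0.585213, 1.797543)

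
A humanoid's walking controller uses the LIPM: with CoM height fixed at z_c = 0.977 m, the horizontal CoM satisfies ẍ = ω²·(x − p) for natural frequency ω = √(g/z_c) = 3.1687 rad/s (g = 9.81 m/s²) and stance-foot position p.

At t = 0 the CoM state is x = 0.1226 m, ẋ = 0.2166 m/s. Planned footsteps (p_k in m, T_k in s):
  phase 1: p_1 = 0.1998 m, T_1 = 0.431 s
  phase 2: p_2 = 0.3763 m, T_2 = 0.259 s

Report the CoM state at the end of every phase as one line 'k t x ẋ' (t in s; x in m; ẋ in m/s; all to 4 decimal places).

phase 1: p=0.1998, T=0.431, ωT=1.365710, cosh=2.086851, sinh=1.831652; start (x,ẋ)=(0.122600, 0.216600) → end (x,ẋ)=(0.163900, 0.003947)
phase 2: p=0.3763, T=0.259, ωT=0.820693, cosh=1.356100, sinh=0.915974; start (x,ẋ)=(0.163900, 0.003947) → end (x,ẋ)=(0.089405, -0.611129)

1 0.4310 0.1639 0.0039
2 0.6900 0.0894 -0.6111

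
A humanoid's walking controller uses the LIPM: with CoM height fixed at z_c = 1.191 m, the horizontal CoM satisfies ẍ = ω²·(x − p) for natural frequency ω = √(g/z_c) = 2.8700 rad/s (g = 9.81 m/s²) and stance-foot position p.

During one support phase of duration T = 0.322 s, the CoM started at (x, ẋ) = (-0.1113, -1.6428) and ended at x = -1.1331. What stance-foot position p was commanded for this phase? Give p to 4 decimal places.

p = 0.7926

ωT = 2.8700·0.322 = 0.924140; cosh(ωT) = 1.458286, sinh(ωT) = 1.061414
x(T) = p + (x₀−p)·cosh(ωT) + (ẋ₀/ω)·sinh(ωT) ⇒ p·(1 − cosh) = x(T) − x₀·cosh − (ẋ₀/ω)·sinh
numerator   = -1.1331 − (-0.1113)·1.458286 − (-1.6428/2.8700)·1.061414 = -0.363235
denominator = 1 − 1.458286 = -0.458286
p = -0.363235 / -0.458286 = 0.7926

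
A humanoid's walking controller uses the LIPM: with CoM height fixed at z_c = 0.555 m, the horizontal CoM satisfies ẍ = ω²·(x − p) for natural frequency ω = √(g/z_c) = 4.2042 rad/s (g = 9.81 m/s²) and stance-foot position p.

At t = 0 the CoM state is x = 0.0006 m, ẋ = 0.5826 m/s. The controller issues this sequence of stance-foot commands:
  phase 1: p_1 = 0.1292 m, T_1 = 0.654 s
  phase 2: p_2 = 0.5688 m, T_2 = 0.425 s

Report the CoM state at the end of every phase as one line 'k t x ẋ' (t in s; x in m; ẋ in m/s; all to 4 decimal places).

phase 1: p=0.1292, T=0.654, ωT=2.749547, cosh=7.849751, sinh=7.785794; start (x,ẋ)=(0.000600, 0.582600) → end (x,ẋ)=(0.198644, 0.363797)
phase 2: p=0.5688, T=0.425, ωT=1.786785, cosh=3.068863, sinh=2.901365; start (x,ẋ)=(0.198644, 0.363797) → end (x,ẋ)=(-0.316098, -3.398691)

1 0.6540 0.1986 0.3638
2 1.0790 -0.3161 -3.3987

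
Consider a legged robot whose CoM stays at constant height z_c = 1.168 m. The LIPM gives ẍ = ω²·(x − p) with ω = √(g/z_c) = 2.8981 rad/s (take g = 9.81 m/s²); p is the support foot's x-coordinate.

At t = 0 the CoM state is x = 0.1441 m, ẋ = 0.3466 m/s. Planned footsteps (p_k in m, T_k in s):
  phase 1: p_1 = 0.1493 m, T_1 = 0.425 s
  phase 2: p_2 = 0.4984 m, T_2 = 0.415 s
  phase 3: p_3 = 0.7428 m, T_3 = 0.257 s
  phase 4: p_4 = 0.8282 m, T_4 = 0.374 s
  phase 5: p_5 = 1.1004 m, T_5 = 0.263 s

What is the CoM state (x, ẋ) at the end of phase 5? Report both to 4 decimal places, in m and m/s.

phase 1: p=0.1493, T=0.425, ωT=1.231692, cosh=1.859412, sinh=1.567613; start (x,ẋ)=(0.144100, 0.346600) → end (x,ẋ)=(0.327111, 0.620848)
phase 2: p=0.4984, T=0.415, ωT=1.202711, cosh=1.814755, sinh=1.514377; start (x,ẋ)=(0.327111, 0.620848) → end (x,ẋ)=(0.511970, 0.374930)
phase 3: p=0.7428, T=0.257, ωT=0.744812, cosh=1.290434, sinh=0.815611; start (x,ẋ)=(0.511970, 0.374930) → end (x,ẋ)=(0.550446, -0.061794)
phase 4: p=0.8282, T=0.374, ωT=1.083889, cosh=1.647216, sinh=1.308939; start (x,ẋ)=(0.550446, -0.061794) → end (x,ẋ)=(0.342770, -1.155430)
phase 5: p=1.1004, T=0.263, ωT=0.762200, cosh=1.304812, sinh=0.838174; start (x,ẋ)=(0.342770, -1.155430) → end (x,ẋ)=(-0.222333, -3.347988)

x = -0.2223, ẋ = -3.3480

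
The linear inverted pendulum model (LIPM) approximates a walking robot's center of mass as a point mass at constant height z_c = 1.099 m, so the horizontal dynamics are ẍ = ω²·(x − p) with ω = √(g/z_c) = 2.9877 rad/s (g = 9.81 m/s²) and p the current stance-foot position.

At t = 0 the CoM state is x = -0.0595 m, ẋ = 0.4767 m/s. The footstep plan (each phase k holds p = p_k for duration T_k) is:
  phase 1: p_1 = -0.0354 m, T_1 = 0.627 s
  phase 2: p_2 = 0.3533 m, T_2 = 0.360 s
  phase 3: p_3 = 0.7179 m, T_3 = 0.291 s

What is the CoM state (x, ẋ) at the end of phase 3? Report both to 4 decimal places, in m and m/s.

x = 1.9009, ẋ = 4.1693

phase 1: p=-0.0354, T=0.627, ωT=1.873288, cosh=3.331641, sinh=3.178023; start (x,ẋ)=(-0.059500, 0.476700) → end (x,ẋ)=(0.391374, 1.359364)
phase 2: p=0.3533, T=0.360, ωT=1.075572, cosh=1.636386, sinh=1.295283; start (x,ẋ)=(0.391374, 1.359364) → end (x,ẋ)=(1.004941, 2.371789)
phase 3: p=0.7179, T=0.291, ωT=0.869421, cosh=1.402361, sinh=0.983167; start (x,ẋ)=(1.004941, 2.371789) → end (x,ẋ)=(1.900924, 4.169263)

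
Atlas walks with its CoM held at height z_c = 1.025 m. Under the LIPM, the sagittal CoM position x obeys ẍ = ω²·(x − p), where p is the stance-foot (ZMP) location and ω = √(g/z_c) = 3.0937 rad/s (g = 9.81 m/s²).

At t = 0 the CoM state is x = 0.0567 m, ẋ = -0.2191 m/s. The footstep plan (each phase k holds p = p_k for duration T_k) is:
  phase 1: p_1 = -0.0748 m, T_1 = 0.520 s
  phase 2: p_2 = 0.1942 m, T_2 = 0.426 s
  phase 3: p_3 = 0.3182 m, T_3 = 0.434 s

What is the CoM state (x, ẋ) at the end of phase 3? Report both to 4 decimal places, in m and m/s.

x = 0.3011, ẋ = 0.0965

phase 1: p=-0.0748, T=0.520, ωT=1.608724, cosh=2.598287, sinh=2.398144; start (x,ẋ)=(0.056700, -0.219100) → end (x,ẋ)=(0.097035, 0.406332)
phase 2: p=0.1942, T=0.426, ωT=1.317916, cosh=2.001661, sinh=1.733968; start (x,ẋ)=(0.097035, 0.406332) → end (x,ẋ)=(0.227451, 0.292109)
phase 3: p=0.3182, T=0.434, ωT=1.342666, cosh=2.045193, sinh=1.784045; start (x,ẋ)=(0.227451, 0.292109) → end (x,ẋ)=(0.301051, 0.096549)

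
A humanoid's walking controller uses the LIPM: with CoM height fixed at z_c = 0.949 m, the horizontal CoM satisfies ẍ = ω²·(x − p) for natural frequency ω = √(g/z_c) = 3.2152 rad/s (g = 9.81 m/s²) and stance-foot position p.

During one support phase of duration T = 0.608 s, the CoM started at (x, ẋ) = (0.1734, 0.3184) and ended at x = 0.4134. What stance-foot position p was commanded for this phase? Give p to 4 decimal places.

p = 0.2129

ωT = 3.2152·0.608 = 1.954842; cosh(ωT) = 3.602194, sinh(ωT) = 3.460607
x(T) = p + (x₀−p)·cosh(ωT) + (ẋ₀/ω)·sinh(ωT) ⇒ p·(1 − cosh) = x(T) − x₀·cosh − (ẋ₀/ω)·sinh
numerator   = 0.4134 − (0.1734)·3.602194 − (0.3184/3.2152)·3.460607 = -0.553923
denominator = 1 − 3.602194 = -2.602194
p = -0.553923 / -2.602194 = 0.2129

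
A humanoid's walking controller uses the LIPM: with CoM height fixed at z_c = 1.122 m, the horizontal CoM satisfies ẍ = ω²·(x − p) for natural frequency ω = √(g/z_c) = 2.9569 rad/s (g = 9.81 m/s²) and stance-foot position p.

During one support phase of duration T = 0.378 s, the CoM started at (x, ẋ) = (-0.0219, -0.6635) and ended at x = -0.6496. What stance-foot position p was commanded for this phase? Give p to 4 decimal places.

ωT = 2.9569·0.378 = 1.117708; cosh(ωT) = 1.692433, sinh(ωT) = 1.365405
x(T) = p + (x₀−p)·cosh(ωT) + (ẋ₀/ω)·sinh(ωT) ⇒ p·(1 − cosh) = x(T) − x₀·cosh − (ẋ₀/ω)·sinh
numerator   = -0.6496 − (-0.0219)·1.692433 − (-0.6635/2.9569)·1.365405 = -0.306152
denominator = 1 − 1.692433 = -0.692433
p = -0.306152 / -0.692433 = 0.4421

p = 0.4421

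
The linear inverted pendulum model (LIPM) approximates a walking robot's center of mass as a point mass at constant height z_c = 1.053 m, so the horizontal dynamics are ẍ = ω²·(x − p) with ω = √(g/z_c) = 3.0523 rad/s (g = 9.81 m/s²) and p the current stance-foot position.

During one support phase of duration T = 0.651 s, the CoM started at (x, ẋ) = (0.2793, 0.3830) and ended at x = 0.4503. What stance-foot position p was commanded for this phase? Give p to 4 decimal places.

ωT = 3.0523·0.651 = 1.987047; cosh(ωT) = 3.715532, sinh(ωT) = 3.578433
x(T) = p + (x₀−p)·cosh(ωT) + (ẋ₀/ω)·sinh(ωT) ⇒ p·(1 − cosh) = x(T) − x₀·cosh − (ẋ₀/ω)·sinh
numerator   = 0.4503 − (0.2793)·3.715532 − (0.3830/3.0523)·3.578433 = -1.036467
denominator = 1 − 3.715532 = -2.715532
p = -1.036467 / -2.715532 = 0.3817

p = 0.3817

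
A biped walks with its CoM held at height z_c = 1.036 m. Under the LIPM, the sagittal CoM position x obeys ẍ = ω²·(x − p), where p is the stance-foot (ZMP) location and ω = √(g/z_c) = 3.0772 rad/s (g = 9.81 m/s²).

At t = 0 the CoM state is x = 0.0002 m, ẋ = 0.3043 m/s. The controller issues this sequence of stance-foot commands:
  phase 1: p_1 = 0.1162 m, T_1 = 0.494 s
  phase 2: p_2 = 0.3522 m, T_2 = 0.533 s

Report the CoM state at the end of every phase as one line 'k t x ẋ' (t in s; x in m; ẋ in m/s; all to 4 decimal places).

1 0.4940 0.0536 -0.0481
2 1.0270 -0.4854 -2.4085

phase 1: p=0.1162, T=0.494, ωT=1.520137, cosh=2.395766, sinh=2.177084; start (x,ẋ)=(0.000200, 0.304300) → end (x,ẋ)=(0.053580, -0.048090)
phase 2: p=0.3522, T=0.533, ωT=1.640148, cosh=2.674941, sinh=2.480990; start (x,ẋ)=(0.053580, -0.048090) → end (x,ẋ)=(-0.485363, -2.408453)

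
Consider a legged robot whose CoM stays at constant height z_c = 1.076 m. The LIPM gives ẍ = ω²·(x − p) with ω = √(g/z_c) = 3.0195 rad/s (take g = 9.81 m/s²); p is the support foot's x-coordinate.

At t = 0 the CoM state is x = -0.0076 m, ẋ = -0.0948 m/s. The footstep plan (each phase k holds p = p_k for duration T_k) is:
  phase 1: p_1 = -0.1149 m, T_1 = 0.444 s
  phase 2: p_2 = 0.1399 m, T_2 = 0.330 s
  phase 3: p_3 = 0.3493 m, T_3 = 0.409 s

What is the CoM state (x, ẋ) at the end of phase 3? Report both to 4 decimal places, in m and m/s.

phase 1: p=-0.1149, T=0.444, ωT=1.340658, cosh=2.041615, sinh=1.779942; start (x,ẋ)=(-0.007600, -0.094800) → end (x,ẋ)=(0.048282, 0.383142)
phase 2: p=0.1399, T=0.330, ωT=0.996435, cosh=1.538901, sinh=1.169708; start (x,ẋ)=(0.048282, 0.383142) → end (x,ẋ)=(0.147333, 0.266031)
phase 3: p=0.3493, T=0.409, ωT=1.234975, cosh=1.864568, sinh=1.573726; start (x,ẋ)=(0.147333, 0.266031) → end (x,ẋ)=(0.111371, -0.463687)

x = 0.1114, ẋ = -0.4637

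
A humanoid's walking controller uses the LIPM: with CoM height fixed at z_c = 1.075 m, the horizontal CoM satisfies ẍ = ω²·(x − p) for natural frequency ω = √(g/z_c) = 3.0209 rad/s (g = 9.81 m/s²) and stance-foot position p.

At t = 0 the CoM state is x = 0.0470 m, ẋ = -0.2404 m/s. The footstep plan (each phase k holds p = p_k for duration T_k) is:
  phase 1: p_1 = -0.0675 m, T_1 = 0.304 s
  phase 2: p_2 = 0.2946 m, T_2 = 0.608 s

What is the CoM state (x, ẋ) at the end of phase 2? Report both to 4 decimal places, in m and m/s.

x = -0.5898, ẋ = -2.5347

phase 1: p=-0.0675, T=0.304, ωT=0.918354, cosh=1.452169, sinh=1.052993; start (x,ẋ)=(0.047000, -0.240400) → end (x,ẋ)=(0.014977, 0.015122)
phase 2: p=0.2946, T=0.608, ωT=1.836707, cosh=3.217590, sinh=3.058249; start (x,ẋ)=(0.014977, 0.015122) → end (x,ẋ)=(-0.589803, -2.534685)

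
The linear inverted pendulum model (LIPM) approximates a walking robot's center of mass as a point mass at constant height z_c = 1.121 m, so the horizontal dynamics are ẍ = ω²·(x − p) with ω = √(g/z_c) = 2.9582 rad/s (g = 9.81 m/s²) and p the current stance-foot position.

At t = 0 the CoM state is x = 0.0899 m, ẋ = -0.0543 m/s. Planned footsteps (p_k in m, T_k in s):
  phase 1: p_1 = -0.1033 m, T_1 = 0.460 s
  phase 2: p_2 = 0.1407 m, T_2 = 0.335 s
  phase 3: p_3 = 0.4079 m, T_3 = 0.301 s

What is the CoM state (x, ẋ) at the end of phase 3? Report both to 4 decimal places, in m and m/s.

x = 1.4496, ẋ = 3.4915

phase 1: p=-0.1033, T=0.460, ωT=1.360772, cosh=2.077833, sinh=1.821370; start (x,ẋ)=(0.089900, -0.054300) → end (x,ẋ)=(0.264705, 0.928131)
phase 2: p=0.1407, T=0.335, ωT=0.990997, cosh=1.532563, sinh=1.161356; start (x,ẋ)=(0.264705, 0.928131) → end (x,ẋ)=(0.695119, 1.848439)
phase 3: p=0.4079, T=0.301, ωT=0.890418, cosh=1.423316, sinh=1.012832; start (x,ẋ)=(0.695119, 1.848439) → end (x,ẋ)=(1.449574, 3.491466)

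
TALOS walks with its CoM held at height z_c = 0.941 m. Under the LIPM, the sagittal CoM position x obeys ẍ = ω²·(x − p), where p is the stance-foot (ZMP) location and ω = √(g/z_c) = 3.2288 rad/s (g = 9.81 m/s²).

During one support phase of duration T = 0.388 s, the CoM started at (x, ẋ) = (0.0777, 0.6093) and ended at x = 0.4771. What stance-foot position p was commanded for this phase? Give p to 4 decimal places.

ωT = 3.2288·0.388 = 1.252774; cosh(ωT) = 1.892876, sinh(ωT) = 1.607164
x(T) = p + (x₀−p)·cosh(ωT) + (ẋ₀/ω)·sinh(ωT) ⇒ p·(1 − cosh) = x(T) − x₀·cosh − (ẋ₀/ω)·sinh
numerator   = 0.4771 − (0.0777)·1.892876 − (0.6093/3.2288)·1.607164 = 0.026739
denominator = 1 − 1.892876 = -0.892876
p = 0.026739 / -0.892876 = -0.0299

p = -0.0299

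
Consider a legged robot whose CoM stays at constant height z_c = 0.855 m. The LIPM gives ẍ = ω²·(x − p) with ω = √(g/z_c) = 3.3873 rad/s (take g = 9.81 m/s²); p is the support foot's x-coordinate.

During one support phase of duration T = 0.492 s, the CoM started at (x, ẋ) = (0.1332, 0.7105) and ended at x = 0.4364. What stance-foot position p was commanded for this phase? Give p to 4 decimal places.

p = 0.2665

ωT = 3.3873·0.492 = 1.666552; cosh(ωT) = 2.741389, sinh(ωT) = 2.552492
x(T) = p + (x₀−p)·cosh(ωT) + (ẋ₀/ω)·sinh(ωT) ⇒ p·(1 − cosh) = x(T) − x₀·cosh − (ẋ₀/ω)·sinh
numerator   = 0.4364 − (0.1332)·2.741389 − (0.7105/3.3873)·2.552492 = -0.464149
denominator = 1 − 2.741389 = -1.741389
p = -0.464149 / -1.741389 = 0.2665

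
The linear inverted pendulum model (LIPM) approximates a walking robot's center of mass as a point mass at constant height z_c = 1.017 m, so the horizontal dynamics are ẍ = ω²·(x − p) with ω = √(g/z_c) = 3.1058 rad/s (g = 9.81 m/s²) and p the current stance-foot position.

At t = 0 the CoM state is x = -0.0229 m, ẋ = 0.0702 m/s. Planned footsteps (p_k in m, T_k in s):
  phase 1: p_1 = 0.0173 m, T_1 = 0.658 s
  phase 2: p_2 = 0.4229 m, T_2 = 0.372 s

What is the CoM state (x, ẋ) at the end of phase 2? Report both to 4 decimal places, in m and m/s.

x = -0.5018, ẋ = -2.4672

phase 1: p=0.0173, T=0.658, ωT=2.043616, cosh=3.924016, sinh=3.794456; start (x,ẋ)=(-0.022900, 0.070200) → end (x,ẋ)=(-0.054680, -0.198284)
phase 2: p=0.4229, T=0.372, ωT=1.155358, cosh=1.745052, sinh=1.430107; start (x,ẋ)=(-0.054680, -0.198284) → end (x,ẋ)=(-0.501804, -2.467247)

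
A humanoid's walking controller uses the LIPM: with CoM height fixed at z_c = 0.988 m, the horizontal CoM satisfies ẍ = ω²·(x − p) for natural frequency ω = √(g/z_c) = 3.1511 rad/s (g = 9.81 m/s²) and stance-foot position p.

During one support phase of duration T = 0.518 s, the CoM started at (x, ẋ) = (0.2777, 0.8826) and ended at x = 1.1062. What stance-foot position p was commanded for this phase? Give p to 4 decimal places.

ωT = 3.1511·0.518 = 1.632270; cosh(ωT) = 2.655479, sinh(ωT) = 2.459994
x(T) = p + (x₀−p)·cosh(ωT) + (ẋ₀/ω)·sinh(ωT) ⇒ p·(1 − cosh) = x(T) − x₀·cosh − (ẋ₀/ω)·sinh
numerator   = 1.1062 − (0.2777)·2.655479 − (0.8826/3.1511)·2.459994 = -0.320253
denominator = 1 − 2.655479 = -1.655479
p = -0.320253 / -1.655479 = 0.1935

p = 0.1935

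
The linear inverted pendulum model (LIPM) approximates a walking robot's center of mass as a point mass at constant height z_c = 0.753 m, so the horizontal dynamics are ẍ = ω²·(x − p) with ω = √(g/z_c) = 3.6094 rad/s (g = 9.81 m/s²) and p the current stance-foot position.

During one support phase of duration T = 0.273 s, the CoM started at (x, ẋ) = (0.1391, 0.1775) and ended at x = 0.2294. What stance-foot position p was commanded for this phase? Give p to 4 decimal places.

ωT = 3.6094·0.273 = 0.985366; cosh(ωT) = 1.526048, sinh(ωT) = 1.152745
x(T) = p + (x₀−p)·cosh(ωT) + (ẋ₀/ω)·sinh(ωT) ⇒ p·(1 − cosh) = x(T) − x₀·cosh − (ẋ₀/ω)·sinh
numerator   = 0.2294 − (0.1391)·1.526048 − (0.1775/3.6094)·1.152745 = -0.039562
denominator = 1 − 1.526048 = -0.526048
p = -0.039562 / -0.526048 = 0.0752

p = 0.0752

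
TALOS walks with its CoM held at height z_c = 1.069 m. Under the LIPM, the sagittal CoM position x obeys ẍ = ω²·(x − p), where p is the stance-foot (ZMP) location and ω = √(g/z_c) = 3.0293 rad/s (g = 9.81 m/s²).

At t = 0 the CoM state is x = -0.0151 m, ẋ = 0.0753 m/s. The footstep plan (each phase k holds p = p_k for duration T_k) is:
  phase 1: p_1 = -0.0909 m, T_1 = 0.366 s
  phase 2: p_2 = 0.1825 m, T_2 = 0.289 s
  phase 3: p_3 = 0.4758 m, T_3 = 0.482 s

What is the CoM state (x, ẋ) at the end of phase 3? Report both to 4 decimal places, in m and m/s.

phase 1: p=-0.0909, T=0.366, ωT=1.108724, cosh=1.680234, sinh=1.350254; start (x,ẋ)=(-0.015100, 0.075300) → end (x,ẋ)=(0.070025, 0.436568)
phase 2: p=0.1825, T=0.289, ωT=0.875468, cosh=1.408332, sinh=0.991665; start (x,ẋ)=(0.070025, 0.436568) → end (x,ẋ)=(0.167012, 0.276954)
phase 3: p=0.4758, T=0.482, ωT=1.460123, cosh=2.269348, sinh=2.037140; start (x,ẋ)=(0.167012, 0.276954) → end (x,ẋ)=(-0.038701, -1.277058)

x = -0.0387, ẋ = -1.2771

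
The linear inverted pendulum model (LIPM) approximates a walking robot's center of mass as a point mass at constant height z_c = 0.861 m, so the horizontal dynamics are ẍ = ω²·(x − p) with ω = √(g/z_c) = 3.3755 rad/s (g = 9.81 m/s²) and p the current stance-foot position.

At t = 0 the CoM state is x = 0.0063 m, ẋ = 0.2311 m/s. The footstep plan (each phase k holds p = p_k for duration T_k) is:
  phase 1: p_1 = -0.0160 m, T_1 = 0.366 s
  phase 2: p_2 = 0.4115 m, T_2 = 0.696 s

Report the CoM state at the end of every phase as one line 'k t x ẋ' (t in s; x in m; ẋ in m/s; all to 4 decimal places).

1 0.3660 0.1334 0.5496
2 1.0620 -0.2136 -1.9678

phase 1: p=-0.0160, T=0.366, ωT=1.235433, cosh=1.865288, sinh=1.574579; start (x,ẋ)=(0.006300, 0.231100) → end (x,ẋ)=(0.133398, 0.549592)
phase 2: p=0.4115, T=0.696, ωT=2.349348, cosh=5.287083, sinh=5.191652; start (x,ẋ)=(0.133398, 0.549592) → end (x,ẋ)=(-0.213555, -1.967839)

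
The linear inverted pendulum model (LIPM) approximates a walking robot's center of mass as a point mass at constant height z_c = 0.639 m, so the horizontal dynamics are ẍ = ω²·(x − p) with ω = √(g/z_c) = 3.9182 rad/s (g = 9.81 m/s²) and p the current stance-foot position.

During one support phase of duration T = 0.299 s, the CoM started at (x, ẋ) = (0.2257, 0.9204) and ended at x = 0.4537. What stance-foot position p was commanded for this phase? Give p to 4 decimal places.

ωT = 3.9182·0.299 = 1.171542; cosh(ωT) = 1.768426, sinh(ωT) = 1.458538
x(T) = p + (x₀−p)·cosh(ωT) + (ẋ₀/ω)·sinh(ωT) ⇒ p·(1 − cosh) = x(T) − x₀·cosh − (ẋ₀/ω)·sinh
numerator   = 0.4537 − (0.2257)·1.768426 − (0.9204/3.9182)·1.458538 = -0.288050
denominator = 1 − 1.768426 = -0.768426
p = -0.288050 / -0.768426 = 0.3749

p = 0.3749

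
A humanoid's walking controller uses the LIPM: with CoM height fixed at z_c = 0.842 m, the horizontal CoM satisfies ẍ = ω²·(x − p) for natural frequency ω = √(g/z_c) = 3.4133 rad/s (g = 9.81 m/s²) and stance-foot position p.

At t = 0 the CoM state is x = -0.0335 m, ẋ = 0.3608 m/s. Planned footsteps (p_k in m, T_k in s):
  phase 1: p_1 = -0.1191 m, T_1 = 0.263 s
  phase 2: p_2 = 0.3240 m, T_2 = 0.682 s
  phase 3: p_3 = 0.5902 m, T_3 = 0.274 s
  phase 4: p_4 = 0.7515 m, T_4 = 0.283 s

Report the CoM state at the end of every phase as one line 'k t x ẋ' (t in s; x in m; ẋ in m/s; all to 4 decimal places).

phase 1: p=-0.1191, T=0.263, ωT=0.897698, cosh=1.430727, sinh=1.023220; start (x,ẋ)=(-0.033500, 0.360800) → end (x,ẋ)=(0.111529, 0.815169)
phase 2: p=0.3240, T=0.682, ωT=2.327871, cosh=5.176791, sinh=5.079288; start (x,ẋ)=(0.111529, 0.815169) → end (x,ẋ)=(0.437124, 0.536321)
phase 3: p=0.5902, T=0.274, ωT=0.935244, cosh=1.470163, sinh=1.077673; start (x,ẋ)=(0.437124, 0.536321) → end (x,ẋ)=(0.534485, 0.225402)
phase 4: p=0.7515, T=0.283, ωT=0.965964, cosh=1.503968, sinh=1.123351; start (x,ẋ)=(0.534485, 0.225402) → end (x,ẋ)=(0.499299, -0.493110)

1 0.2630 0.1115 0.8152
2 0.9450 0.4371 0.5363
3 1.2190 0.5345 0.2254
4 1.5020 0.4993 -0.4931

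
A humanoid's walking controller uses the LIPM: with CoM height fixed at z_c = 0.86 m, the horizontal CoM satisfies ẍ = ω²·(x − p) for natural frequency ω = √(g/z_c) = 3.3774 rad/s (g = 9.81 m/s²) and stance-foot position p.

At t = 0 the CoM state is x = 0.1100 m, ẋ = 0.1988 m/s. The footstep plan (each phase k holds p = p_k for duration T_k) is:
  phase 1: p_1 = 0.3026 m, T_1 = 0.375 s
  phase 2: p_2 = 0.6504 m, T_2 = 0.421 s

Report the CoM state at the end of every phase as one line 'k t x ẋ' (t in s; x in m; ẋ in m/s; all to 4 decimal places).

1 0.3750 0.0299 -0.6817
2 0.7960 -1.1044 -5.5856

phase 1: p=0.3026, T=0.375, ωT=1.266525, cosh=1.915155, sinh=1.633345; start (x,ẋ)=(0.110000, 0.198800) → end (x,ẋ)=(0.029883, -0.681738)
phase 2: p=0.6504, T=0.421, ωT=1.421885, cosh=2.193093, sinh=1.951835; start (x,ẋ)=(0.029883, -0.681738) → end (x,ẋ)=(-1.104435, -5.585641)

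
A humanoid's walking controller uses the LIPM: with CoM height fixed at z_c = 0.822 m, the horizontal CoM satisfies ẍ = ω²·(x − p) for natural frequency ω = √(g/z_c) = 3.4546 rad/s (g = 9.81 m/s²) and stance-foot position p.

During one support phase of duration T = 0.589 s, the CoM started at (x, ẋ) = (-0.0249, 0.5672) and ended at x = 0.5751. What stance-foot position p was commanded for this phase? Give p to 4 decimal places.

p = -0.0189

ωT = 3.4546·0.589 = 2.034759; cosh(ωT) = 3.890562, sinh(ωT) = 3.759850
x(T) = p + (x₀−p)·cosh(ωT) + (ẋ₀/ω)·sinh(ωT) ⇒ p·(1 − cosh) = x(T) − x₀·cosh − (ẋ₀/ω)·sinh
numerator   = 0.5751 − (-0.0249)·3.890562 − (0.5672/3.4546)·3.759850 = 0.054657
denominator = 1 − 3.890562 = -2.890562
p = 0.054657 / -2.890562 = -0.0189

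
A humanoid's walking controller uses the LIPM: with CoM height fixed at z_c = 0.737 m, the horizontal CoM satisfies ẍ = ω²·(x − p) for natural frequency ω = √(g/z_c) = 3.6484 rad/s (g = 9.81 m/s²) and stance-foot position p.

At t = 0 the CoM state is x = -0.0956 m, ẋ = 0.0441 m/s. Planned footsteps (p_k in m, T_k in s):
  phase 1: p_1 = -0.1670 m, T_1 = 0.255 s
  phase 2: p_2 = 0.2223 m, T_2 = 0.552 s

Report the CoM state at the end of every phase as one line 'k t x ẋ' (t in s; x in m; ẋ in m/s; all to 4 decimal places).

1 0.2550 -0.0495 0.3435
2 0.8070 -0.4676 -2.3387

phase 1: p=-0.1670, T=0.255, ωT=0.930342, cosh=1.464897, sinh=1.070479; start (x,ẋ)=(-0.095600, 0.044100) → end (x,ẋ)=(-0.049467, 0.343457)
phase 2: p=0.2223, T=0.552, ωT=2.013917, cosh=3.813036, sinh=3.679571; start (x,ẋ)=(-0.049467, 0.343457) → end (x,ẋ)=(-0.467565, -2.338733)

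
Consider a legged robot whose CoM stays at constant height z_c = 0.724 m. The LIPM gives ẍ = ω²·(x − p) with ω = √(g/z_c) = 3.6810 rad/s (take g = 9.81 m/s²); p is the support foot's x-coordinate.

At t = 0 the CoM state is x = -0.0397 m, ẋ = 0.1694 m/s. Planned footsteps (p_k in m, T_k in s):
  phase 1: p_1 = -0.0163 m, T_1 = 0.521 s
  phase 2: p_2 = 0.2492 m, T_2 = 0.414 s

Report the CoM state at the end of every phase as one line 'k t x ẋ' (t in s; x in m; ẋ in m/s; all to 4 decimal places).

1 0.5210 0.0556 0.3021
2 0.9350 -0.0368 -0.8319

phase 1: p=-0.0163, T=0.521, ωT=1.917801, cosh=3.476453, sinh=3.329523; start (x,ẋ)=(-0.039700, 0.169400) → end (x,ẋ)=(0.055576, 0.302121)
phase 2: p=0.2492, T=0.414, ωT=1.523934, cosh=2.404050, sinh=2.186197; start (x,ẋ)=(0.055576, 0.302121) → end (x,ẋ)=(-0.036848, -0.831853)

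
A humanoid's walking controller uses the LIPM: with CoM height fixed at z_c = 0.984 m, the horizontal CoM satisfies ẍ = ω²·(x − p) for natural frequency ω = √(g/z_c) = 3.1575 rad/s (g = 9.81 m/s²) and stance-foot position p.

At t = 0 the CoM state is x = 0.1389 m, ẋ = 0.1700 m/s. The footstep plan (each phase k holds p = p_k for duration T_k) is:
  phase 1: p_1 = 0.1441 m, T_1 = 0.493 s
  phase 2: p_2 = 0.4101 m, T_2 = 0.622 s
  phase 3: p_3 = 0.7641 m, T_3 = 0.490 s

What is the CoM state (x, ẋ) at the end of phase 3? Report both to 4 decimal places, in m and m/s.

phase 1: p=0.1441, T=0.493, ωT=1.556648, cosh=2.476868, sinh=2.266026; start (x,ẋ)=(0.138900, 0.170000) → end (x,ẋ)=(0.253223, 0.383862)
phase 2: p=0.4101, T=0.622, ωT=1.963965, cosh=3.633916, sinh=3.493615; start (x,ẋ)=(0.253223, 0.383862) → end (x,ẋ)=(0.264747, -0.335600)
phase 3: p=0.7641, T=0.490, ωT=1.547175, cosh=2.455514, sinh=2.242665; start (x,ẋ)=(0.264747, -0.335600) → end (x,ẋ)=(-0.700434, -4.360099)

x = -0.7004, ẋ = -4.3601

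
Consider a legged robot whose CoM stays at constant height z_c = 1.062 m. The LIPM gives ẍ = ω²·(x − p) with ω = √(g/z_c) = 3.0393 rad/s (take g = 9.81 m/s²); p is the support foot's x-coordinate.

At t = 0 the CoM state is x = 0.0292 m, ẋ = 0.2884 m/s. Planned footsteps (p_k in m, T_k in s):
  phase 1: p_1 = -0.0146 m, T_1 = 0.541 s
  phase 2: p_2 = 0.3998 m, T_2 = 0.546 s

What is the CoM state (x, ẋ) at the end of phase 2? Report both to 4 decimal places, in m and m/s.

x = 1.1574, ẋ = 2.5480

phase 1: p=-0.0146, T=0.541, ωT=1.644261, cosh=2.685170, sinh=2.492014; start (x,ẋ)=(0.029200, 0.288400) → end (x,ẋ)=(0.339478, 1.106143)
phase 2: p=0.3998, T=0.546, ωT=1.659458, cosh=2.723351, sinh=2.533109; start (x,ẋ)=(0.339478, 1.106143) → end (x,ẋ)=(1.157440, 2.548007)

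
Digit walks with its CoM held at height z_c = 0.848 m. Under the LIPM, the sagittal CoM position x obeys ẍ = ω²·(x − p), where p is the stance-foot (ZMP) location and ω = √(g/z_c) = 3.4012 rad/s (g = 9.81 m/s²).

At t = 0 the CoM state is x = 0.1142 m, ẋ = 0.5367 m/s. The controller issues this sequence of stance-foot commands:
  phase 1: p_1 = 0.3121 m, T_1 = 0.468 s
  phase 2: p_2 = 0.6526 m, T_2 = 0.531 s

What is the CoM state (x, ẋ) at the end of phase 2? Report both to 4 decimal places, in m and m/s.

x = -1.0170, ẋ = -5.4479

phase 1: p=0.3121, T=0.468, ωT=1.591762, cosh=2.557981, sinh=2.354414; start (x,ẋ)=(0.114200, 0.536700) → end (x,ẋ)=(0.177396, -0.211882)
phase 2: p=0.6526, T=0.531, ωT=1.806037, cosh=3.125292, sinh=2.960988; start (x,ẋ)=(0.177396, -0.211882) → end (x,ẋ)=(-1.017011, -5.447935)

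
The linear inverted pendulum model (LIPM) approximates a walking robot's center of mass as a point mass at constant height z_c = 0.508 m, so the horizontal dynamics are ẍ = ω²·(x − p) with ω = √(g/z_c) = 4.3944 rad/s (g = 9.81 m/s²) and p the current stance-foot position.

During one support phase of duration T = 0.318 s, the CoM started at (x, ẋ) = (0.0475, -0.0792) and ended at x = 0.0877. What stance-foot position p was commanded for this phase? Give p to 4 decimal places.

ωT = 4.3944·0.318 = 1.397419; cosh(ωT) = 2.145991, sinh(ωT) = 1.898757
x(T) = p + (x₀−p)·cosh(ωT) + (ẋ₀/ω)·sinh(ωT) ⇒ p·(1 − cosh) = x(T) − x₀·cosh − (ẋ₀/ω)·sinh
numerator   = 0.0877 − (0.0475)·2.145991 − (-0.0792/4.3944)·1.898757 = 0.019987
denominator = 1 − 2.145991 = -1.145991
p = 0.019987 / -1.145991 = -0.0174

p = -0.0174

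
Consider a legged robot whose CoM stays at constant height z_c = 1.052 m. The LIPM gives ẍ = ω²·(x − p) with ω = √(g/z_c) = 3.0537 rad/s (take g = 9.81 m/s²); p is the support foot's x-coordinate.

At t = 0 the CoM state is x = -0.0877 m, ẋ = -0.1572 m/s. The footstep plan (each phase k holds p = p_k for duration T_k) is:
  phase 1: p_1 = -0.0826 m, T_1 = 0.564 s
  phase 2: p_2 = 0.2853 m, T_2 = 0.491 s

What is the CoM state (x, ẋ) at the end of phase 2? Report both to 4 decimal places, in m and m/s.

x = -1.2879, ẋ = -4.5590

phase 1: p=-0.0826, T=0.564, ωT=1.722287, cosh=2.887985, sinh=2.709328; start (x,ẋ)=(-0.087700, -0.157200) → end (x,ẋ)=(-0.236801, -0.496186)
phase 2: p=0.2853, T=0.491, ωT=1.499367, cosh=2.351062, sinh=2.127790; start (x,ẋ)=(-0.236801, -0.496186) → end (x,ẋ)=(-1.287929, -4.558984)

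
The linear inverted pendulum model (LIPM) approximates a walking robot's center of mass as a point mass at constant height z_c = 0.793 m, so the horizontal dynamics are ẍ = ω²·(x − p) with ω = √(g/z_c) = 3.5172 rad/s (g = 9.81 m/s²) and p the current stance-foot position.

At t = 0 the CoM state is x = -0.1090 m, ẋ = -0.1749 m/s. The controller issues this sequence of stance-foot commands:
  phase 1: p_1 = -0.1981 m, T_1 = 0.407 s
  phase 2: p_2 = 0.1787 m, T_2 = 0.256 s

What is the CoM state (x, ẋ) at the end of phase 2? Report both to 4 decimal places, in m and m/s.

x = -0.1520, ẋ = -0.6719

phase 1: p=-0.1981, T=0.407, ωT=1.431500, cosh=2.211962, sinh=1.973012; start (x,ẋ)=(-0.109000, -0.174900) → end (x,ẋ)=(-0.099126, 0.231435)
phase 2: p=0.1787, T=0.256, ωT=0.900403, cosh=1.433500, sinh=1.027095; start (x,ẋ)=(-0.099126, 0.231435) → end (x,ẋ)=(-0.151980, -0.671884)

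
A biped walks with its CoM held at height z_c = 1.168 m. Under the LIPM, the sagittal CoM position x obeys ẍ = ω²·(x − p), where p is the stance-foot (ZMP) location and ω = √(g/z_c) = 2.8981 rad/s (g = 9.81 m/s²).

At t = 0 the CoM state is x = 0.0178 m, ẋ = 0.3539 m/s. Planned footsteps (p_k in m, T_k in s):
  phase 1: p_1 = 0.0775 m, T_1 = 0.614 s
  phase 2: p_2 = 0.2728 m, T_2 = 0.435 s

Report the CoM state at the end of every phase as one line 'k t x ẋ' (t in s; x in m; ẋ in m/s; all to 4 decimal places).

1 0.6140 0.2471 0.5805
2 1.0490 0.5487 0.9854

phase 1: p=0.0775, T=0.614, ωT=1.779433, cosh=3.047616, sinh=2.878882; start (x,ẋ)=(0.017800, 0.353900) → end (x,ẋ)=(0.247111, 0.580457)
phase 2: p=0.2728, T=0.435, ωT=1.260674, cosh=1.905630, sinh=1.622167; start (x,ẋ)=(0.247111, 0.580457) → end (x,ẋ)=(0.548747, 0.985365)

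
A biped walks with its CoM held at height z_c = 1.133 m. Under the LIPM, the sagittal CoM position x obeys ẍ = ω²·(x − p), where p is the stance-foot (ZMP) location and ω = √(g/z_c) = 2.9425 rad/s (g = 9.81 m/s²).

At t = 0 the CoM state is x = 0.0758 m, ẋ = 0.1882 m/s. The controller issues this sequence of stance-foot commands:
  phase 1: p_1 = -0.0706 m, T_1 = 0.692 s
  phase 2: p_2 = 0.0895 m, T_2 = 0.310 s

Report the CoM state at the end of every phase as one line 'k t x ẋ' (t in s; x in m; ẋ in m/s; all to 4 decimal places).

phase 1: p=-0.0706, T=0.692, ωT=2.036210, cosh=3.896020, sinh=3.765497; start (x,ẋ)=(0.075800, 0.188200) → end (x,ẋ)=(0.740616, 2.355339)
phase 2: p=0.0895, T=0.310, ωT=0.912175, cosh=1.445691, sinh=1.044041; start (x,ẋ)=(0.740616, 2.355339) → end (x,ẋ)=(1.866520, 5.405378)

1 0.6920 0.7406 2.3553
2 1.0020 1.8665 5.4054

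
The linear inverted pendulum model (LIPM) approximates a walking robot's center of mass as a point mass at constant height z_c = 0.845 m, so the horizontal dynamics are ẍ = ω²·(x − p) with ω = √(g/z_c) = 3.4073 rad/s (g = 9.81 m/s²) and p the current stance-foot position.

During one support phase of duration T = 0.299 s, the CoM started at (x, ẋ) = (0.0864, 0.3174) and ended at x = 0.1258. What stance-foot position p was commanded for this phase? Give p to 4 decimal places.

p = 0.2151

ωT = 3.4073·0.299 = 1.018783; cosh(ωT) = 1.565428, sinh(ωT) = 1.204393
x(T) = p + (x₀−p)·cosh(ωT) + (ẋ₀/ω)·sinh(ωT) ⇒ p·(1 − cosh) = x(T) − x₀·cosh − (ẋ₀/ω)·sinh
numerator   = 0.1258 − (0.0864)·1.565428 − (0.3174/3.4073)·1.204393 = -0.121646
denominator = 1 − 1.565428 = -0.565428
p = -0.121646 / -0.565428 = 0.2151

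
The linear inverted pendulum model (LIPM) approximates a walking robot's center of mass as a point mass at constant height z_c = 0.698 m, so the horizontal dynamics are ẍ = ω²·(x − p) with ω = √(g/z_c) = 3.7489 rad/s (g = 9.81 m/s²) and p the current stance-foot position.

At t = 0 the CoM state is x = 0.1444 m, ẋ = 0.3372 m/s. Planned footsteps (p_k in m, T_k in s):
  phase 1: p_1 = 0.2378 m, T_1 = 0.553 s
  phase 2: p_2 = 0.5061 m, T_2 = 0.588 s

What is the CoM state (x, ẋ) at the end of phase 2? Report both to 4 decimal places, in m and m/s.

phase 1: p=0.2378, T=0.553, ωT=2.073142, cosh=4.037775, sinh=3.911985; start (x,ẋ)=(0.144400, 0.337200) → end (x,ẋ)=(0.212541, -0.008233)
phase 2: p=0.5061, T=0.588, ωT=2.204353, cosh=4.587354, sinh=4.477032; start (x,ẋ)=(0.212541, -0.008233) → end (x,ẋ)=(-0.850393, -4.964852)

x = -0.8504, ẋ = -4.9649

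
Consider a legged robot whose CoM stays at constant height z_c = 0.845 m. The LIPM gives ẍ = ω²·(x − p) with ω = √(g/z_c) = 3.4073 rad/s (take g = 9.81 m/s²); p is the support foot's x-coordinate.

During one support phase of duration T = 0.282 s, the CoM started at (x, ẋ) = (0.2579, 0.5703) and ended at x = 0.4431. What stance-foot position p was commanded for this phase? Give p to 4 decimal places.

p = 0.2610

ωT = 3.4073·0.282 = 0.960859; cosh(ωT) = 1.498252, sinh(ωT) = 1.115688
x(T) = p + (x₀−p)·cosh(ωT) + (ẋ₀/ω)·sinh(ωT) ⇒ p·(1 − cosh) = x(T) − x₀·cosh − (ẋ₀/ω)·sinh
numerator   = 0.4431 − (0.2579)·1.498252 − (0.5703/3.4073)·1.115688 = -0.130038
denominator = 1 − 1.498252 = -0.498252
p = -0.130038 / -0.498252 = 0.2610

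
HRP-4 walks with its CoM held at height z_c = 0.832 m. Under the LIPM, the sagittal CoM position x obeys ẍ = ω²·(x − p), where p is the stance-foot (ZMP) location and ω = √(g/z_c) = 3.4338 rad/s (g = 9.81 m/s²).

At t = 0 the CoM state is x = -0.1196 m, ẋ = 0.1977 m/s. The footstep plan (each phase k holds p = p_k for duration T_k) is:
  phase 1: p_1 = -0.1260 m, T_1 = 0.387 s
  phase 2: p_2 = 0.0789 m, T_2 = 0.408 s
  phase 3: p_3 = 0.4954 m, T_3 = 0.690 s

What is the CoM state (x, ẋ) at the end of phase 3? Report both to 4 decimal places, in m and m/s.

phase 1: p=-0.1260, T=0.387, ωT=1.328881, cosh=2.020793, sinh=1.756020; start (x,ẋ)=(-0.119600, 0.197700) → end (x,ẋ)=(-0.011965, 0.438102)
phase 2: p=0.0789, T=0.408, ωT=1.400990, cosh=2.152786, sinh=1.906433; start (x,ẋ)=(-0.011965, 0.438102) → end (x,ẋ)=(0.126520, 0.348311)
phase 3: p=0.4954, T=0.690, ωT=2.369322, cosh=5.391843, sinh=5.298299; start (x,ẋ)=(0.126520, 0.348311) → end (x,ẋ)=(-0.956102, -4.833097)

x = -0.9561, ẋ = -4.8331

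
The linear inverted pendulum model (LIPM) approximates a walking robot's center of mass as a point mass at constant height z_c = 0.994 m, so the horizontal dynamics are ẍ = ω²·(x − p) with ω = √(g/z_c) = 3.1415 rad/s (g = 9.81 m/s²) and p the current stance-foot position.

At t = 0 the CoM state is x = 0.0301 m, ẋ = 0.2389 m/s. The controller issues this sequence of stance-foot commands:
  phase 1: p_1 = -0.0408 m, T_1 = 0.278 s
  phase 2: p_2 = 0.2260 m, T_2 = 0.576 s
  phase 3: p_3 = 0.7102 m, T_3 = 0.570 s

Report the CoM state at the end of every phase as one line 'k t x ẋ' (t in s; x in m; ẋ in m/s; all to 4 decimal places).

phase 1: p=-0.0408, T=0.278, ωT=0.873337, cosh=1.406223, sinh=0.988667; start (x,ẋ)=(0.030100, 0.238900) → end (x,ẋ)=(0.134086, 0.556155)
phase 2: p=0.2260, T=0.576, ωT=1.809504, cosh=3.135576, sinh=2.971841; start (x,ẋ)=(0.134086, 0.556155) → end (x,ẋ)=(0.463915, 0.885751)
phase 3: p=0.7102, T=0.570, ωT=1.790655, cosh=3.080114, sinh=2.913263; start (x,ẋ)=(0.463915, 0.885751) → end (x,ẋ)=(0.773013, 0.474210)

1 0.2780 0.1341 0.5562
2 0.8540 0.4639 0.8858
3 1.4240 0.7730 0.4742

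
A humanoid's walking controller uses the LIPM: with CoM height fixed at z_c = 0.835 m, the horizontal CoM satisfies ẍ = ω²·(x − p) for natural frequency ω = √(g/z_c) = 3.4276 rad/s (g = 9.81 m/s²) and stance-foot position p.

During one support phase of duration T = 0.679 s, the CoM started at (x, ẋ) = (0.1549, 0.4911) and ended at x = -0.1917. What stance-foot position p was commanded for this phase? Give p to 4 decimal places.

ωT = 3.4276·0.679 = 2.327340; cosh(ωT) = 5.174099, sinh(ωT) = 5.076544
x(T) = p + (x₀−p)·cosh(ωT) + (ẋ₀/ω)·sinh(ωT) ⇒ p·(1 − cosh) = x(T) − x₀·cosh − (ẋ₀/ω)·sinh
numerator   = -0.1917 − (0.1549)·5.174099 − (0.4911/3.4276)·5.076544 = -1.720525
denominator = 1 − 5.174099 = -4.174099
p = -1.720525 / -4.174099 = 0.4122

p = 0.4122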